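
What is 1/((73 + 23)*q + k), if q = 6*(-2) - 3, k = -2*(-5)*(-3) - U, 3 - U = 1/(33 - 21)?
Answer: -12/17675 ≈ -0.00067892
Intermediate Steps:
U = 35/12 (U = 3 - 1/(33 - 21) = 3 - 1/12 = 35/12 ≈ 2.9167)
k = -395/12 (k = -2*(-5)*(-3) - 1*35/12 = 10*(-3) - 35/12 = -30 - 35/12 = -395/12 ≈ -32.917)
q = -15 (q = -12 - 3 = -15)
1/((73 + 23)*q + k) = 1/((73 + 23)*(-15) - 395/12) = 1/(96*(-15) - 395/12) = 1/(-1440 - 395/12) = 1/(-17675/12) = -12/17675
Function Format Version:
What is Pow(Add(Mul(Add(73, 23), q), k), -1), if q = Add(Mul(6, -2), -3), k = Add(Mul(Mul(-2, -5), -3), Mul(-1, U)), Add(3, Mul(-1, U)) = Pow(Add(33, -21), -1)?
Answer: Rational(-12, 17675) ≈ -0.00067892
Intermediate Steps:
U = Rational(35, 12) (U = Add(3, Mul(-1, Pow(Add(33, -21), -1))) = Add(3, Mul(-1, Pow(12, -1))) = Add(3, Mul(-1, Rational(1, 12))) = Add(3, Rational(-1, 12)) = Rational(35, 12) ≈ 2.9167)
k = Rational(-395, 12) (k = Add(Mul(Mul(-2, -5), -3), Mul(-1, Rational(35, 12))) = Add(Mul(10, -3), Rational(-35, 12)) = Add(-30, Rational(-35, 12)) = Rational(-395, 12) ≈ -32.917)
q = -15 (q = Add(-12, -3) = -15)
Pow(Add(Mul(Add(73, 23), q), k), -1) = Pow(Add(Mul(Add(73, 23), -15), Rational(-395, 12)), -1) = Pow(Add(Mul(96, -15), Rational(-395, 12)), -1) = Pow(Add(-1440, Rational(-395, 12)), -1) = Pow(Rational(-17675, 12), -1) = Rational(-12, 17675)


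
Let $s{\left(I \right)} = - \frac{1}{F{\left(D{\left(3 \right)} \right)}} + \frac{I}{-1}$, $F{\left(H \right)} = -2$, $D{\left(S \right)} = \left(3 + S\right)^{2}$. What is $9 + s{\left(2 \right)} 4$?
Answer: $3$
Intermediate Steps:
$s{\left(I \right)} = \frac{1}{2} - I$ ($s{\left(I \right)} = - \frac{1}{-2} + \frac{I}{-1} = \left(-1\right) \left(- \frac{1}{2}\right) + I \left(-1\right) = \frac{1}{2} - I$)
$9 + s{\left(2 \right)} 4 = 9 + \left(\frac{1}{2} - 2\right) 4 = 9 - 6 = 3$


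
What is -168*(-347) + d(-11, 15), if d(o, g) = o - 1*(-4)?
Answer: 58289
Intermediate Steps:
d(o, g) = 4 + o (d(o, g) = o + 4 = 4 + o)
-168*(-347) + d(-11, 15) = -168*(-347) + (4 - 11) = 58296 - 7 = 58289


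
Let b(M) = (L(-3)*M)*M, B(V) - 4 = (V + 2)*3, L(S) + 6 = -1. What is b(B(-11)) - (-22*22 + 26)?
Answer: -3245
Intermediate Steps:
L(S) = -7 (L(S) = -6 - 1 = -7)
B(V) = 10 + 3*V (B(V) = 4 + (V + 2)*3 = 4 + (2 + V)*3 = 4 + (6 + 3*V) = 10 + 3*V)
b(M) = -7*M**2 (b(M) = (-7*M)*M = -7*M**2)
b(B(-11)) - (-22*22 + 26) = -7*(10 + 3*(-11))**2 - (-22*22 + 26) = -7*(10 - 33)**2 - (-484 + 26) = -7*(-23)**2 - 1*(-458) = -7*529 + 458 = -3703 + 458 = -3245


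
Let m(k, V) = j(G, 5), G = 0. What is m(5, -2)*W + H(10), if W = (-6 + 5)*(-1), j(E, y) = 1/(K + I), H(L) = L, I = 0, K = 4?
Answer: 41/4 ≈ 10.250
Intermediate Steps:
j(E, y) = ¼ (j(E, y) = 1/(4 + 0) = 1/4 = ¼)
m(k, V) = ¼
W = 1 (W = -1*(-1) = 1)
m(5, -2)*W + H(10) = (¼)*1 + 10 = ¼ + 10 = 41/4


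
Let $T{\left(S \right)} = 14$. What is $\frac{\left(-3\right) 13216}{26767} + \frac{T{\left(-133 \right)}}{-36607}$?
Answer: $- \frac{1451769074}{979859569} \approx -1.4816$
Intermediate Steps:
$\frac{\left(-3\right) 13216}{26767} + \frac{T{\left(-133 \right)}}{-36607} = \frac{\left(-3\right) 13216}{26767} + \frac{14}{-36607} = \left(-39648\right) \frac{1}{26767} + 14 \left(- \frac{1}{36607}\right) = - \frac{39648}{26767} - \frac{14}{36607} = - \frac{1451769074}{979859569}$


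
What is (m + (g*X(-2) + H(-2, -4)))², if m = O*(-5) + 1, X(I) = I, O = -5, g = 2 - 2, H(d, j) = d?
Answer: 576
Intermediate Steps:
g = 0
m = 26 (m = -5*(-5) + 1 = 25 + 1 = 26)
(m + (g*X(-2) + H(-2, -4)))² = (26 + (0*(-2) - 2))² = (26 + (0 - 2))² = (26 - 2)² = 24² = 576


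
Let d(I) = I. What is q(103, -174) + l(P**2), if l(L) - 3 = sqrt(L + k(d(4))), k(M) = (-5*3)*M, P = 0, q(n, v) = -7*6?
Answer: -39 + 2*I*sqrt(15) ≈ -39.0 + 7.746*I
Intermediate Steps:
q(n, v) = -42
k(M) = -15*M
l(L) = 3 + sqrt(-60 + L) (l(L) = 3 + sqrt(L - 15*4) = 3 + sqrt(L - 60) = 3 + sqrt(-60 + L))
q(103, -174) + l(P**2) = -42 + (3 + sqrt(-60 + 0**2)) = -42 + (3 + sqrt(-60 + 0)) = -42 + (3 + sqrt(-60)) = -42 + (3 + 2*I*sqrt(15)) = -39 + 2*I*sqrt(15)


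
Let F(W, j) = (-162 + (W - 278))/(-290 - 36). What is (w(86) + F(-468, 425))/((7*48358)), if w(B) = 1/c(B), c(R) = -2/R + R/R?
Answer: 26077/2317412076 ≈ 1.1253e-5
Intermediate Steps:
c(R) = 1 - 2/R (c(R) = -2/R + 1 = 1 - 2/R)
w(B) = B/(-2 + B) (w(B) = 1/((-2 + B)/B) = B/(-2 + B))
F(W, j) = 220/163 - W/326 (F(W, j) = (-162 + (-278 + W))/(-326) = (-440 + W)*(-1/326) = 220/163 - W/326)
(w(86) + F(-468, 425))/((7*48358)) = (86/(-2 + 86) + (220/163 - 1/326*(-468)))/((7*48358)) = (86/84 + (220/163 + 234/163))/338506 = (86*(1/84) + 454/163)*(1/338506) = (43/42 + 454/163)*(1/338506) = (26077/6846)*(1/338506) = 26077/2317412076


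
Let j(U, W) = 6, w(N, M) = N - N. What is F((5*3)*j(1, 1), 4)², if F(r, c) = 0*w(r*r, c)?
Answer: 0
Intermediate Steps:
w(N, M) = 0
F(r, c) = 0 (F(r, c) = 0*0 = 0)
F((5*3)*j(1, 1), 4)² = 0² = 0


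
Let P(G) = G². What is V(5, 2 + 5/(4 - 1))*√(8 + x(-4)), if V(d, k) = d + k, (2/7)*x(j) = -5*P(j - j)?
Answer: 52*√2/3 ≈ 24.513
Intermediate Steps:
x(j) = 0 (x(j) = 7*(-5*(j - j)²)/2 = 7*(-5*0²)/2 = 7*(-5*0)/2 = (7/2)*0 = 0)
V(5, 2 + 5/(4 - 1))*√(8 + x(-4)) = (5 + (2 + 5/(4 - 1)))*√(8 + 0) = (5 + (2 + 5/3))*√8 = (5 + (2 + (⅓)*5))*(2*√2) = (5 + (2 + 5/3))*(2*√2) = (5 + 11/3)*(2*√2) = 26*(2*√2)/3 = 52*√2/3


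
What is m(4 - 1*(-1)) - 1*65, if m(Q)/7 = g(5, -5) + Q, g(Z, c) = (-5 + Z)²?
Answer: -30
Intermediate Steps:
m(Q) = 7*Q (m(Q) = 7*((-5 + 5)² + Q) = 7*(0² + Q) = 7*(0 + Q) = 7*Q)
m(4 - 1*(-1)) - 1*65 = 7*(4 - 1*(-1)) - 1*65 = 7*(4 + 1) - 65 = 7*5 - 65 = 35 - 65 = -30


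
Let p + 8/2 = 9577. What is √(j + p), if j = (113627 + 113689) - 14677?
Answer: 2*√55553 ≈ 471.39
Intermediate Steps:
p = 9573 (p = -4 + 9577 = 9573)
j = 212639 (j = 227316 - 14677 = 212639)
√(j + p) = √(212639 + 9573) = √222212 = 2*√55553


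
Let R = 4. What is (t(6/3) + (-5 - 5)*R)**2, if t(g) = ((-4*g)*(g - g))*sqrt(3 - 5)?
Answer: 1600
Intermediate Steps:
t(g) = 0 (t(g) = (-4*g*0)*sqrt(-2) = 0*(I*sqrt(2)) = 0)
(t(6/3) + (-5 - 5)*R)**2 = (0 + (-5 - 5)*4)**2 = (0 - 10*4)**2 = (0 - 40)**2 = (-40)**2 = 1600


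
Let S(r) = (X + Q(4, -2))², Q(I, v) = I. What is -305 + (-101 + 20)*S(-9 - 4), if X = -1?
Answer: -1034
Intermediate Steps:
S(r) = 9 (S(r) = (-1 + 4)² = 3² = 9)
-305 + (-101 + 20)*S(-9 - 4) = -305 + (-101 + 20)*9 = -305 - 81*9 = -305 - 729 = -1034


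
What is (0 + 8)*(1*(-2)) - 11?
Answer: -27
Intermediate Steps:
(0 + 8)*(1*(-2)) - 11 = 8*(-2) - 11 = -16 - 11 = -27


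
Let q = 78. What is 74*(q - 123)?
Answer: -3330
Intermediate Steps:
74*(q - 123) = 74*(78 - 123) = 74*(-45) = -3330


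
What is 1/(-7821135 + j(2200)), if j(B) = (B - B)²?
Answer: -1/7821135 ≈ -1.2786e-7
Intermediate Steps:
j(B) = 0 (j(B) = 0² = 0)
1/(-7821135 + j(2200)) = 1/(-7821135 + 0) = 1/(-7821135) = -1/7821135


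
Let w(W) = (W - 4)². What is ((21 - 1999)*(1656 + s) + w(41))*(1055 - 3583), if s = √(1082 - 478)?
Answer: 8277175072 + 10000768*√151 ≈ 8.4001e+9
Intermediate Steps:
s = 2*√151 (s = √604 = 2*√151 ≈ 24.576)
w(W) = (-4 + W)²
((21 - 1999)*(1656 + s) + w(41))*(1055 - 3583) = ((21 - 1999)*(1656 + 2*√151) + (-4 + 41)²)*(1055 - 3583) = (-1978*(1656 + 2*√151) + 37²)*(-2528) = ((-3275568 - 3956*√151) + 1369)*(-2528) = (-3274199 - 3956*√151)*(-2528) = 8277175072 + 10000768*√151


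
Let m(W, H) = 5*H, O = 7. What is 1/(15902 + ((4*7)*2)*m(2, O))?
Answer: 1/17862 ≈ 5.5985e-5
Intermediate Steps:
1/(15902 + ((4*7)*2)*m(2, O)) = 1/(15902 + ((4*7)*2)*(5*7)) = 1/(15902 + (28*2)*35) = 1/(15902 + 56*35) = 1/(15902 + 1960) = 1/17862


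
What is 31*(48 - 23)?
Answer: 775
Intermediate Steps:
31*(48 - 23) = 31*25 = 775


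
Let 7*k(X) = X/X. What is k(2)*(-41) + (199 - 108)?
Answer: 596/7 ≈ 85.143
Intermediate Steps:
k(X) = ⅐ (k(X) = (X/X)/7 = (⅐)*1 = ⅐)
k(2)*(-41) + (199 - 108) = (⅐)*(-41) + (199 - 108) = -41/7 + 91 = 596/7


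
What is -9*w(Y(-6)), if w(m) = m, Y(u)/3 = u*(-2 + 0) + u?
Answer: -162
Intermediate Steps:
Y(u) = -3*u (Y(u) = 3*(u*(-2 + 0) + u) = 3*(u*(-2) + u) = 3*(-2*u + u) = 3*(-u) = -3*u)
-9*w(Y(-6)) = -(-27)*(-6) = -9*18 = -162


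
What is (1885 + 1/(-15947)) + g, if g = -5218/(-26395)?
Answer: 793519392576/420921065 ≈ 1885.2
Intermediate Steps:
g = 5218/26395 (g = -5218*(-1/26395) = 5218/26395 ≈ 0.19769)
(1885 + 1/(-15947)) + g = (1885 + 1/(-15947)) + 5218/26395 = (1885 - 1/15947) + 5218/26395 = 30060094/15947 + 5218/26395 = 793519392576/420921065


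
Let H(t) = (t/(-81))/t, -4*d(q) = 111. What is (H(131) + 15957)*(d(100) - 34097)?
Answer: -44106785371/81 ≈ -5.4453e+8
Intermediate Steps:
d(q) = -111/4 (d(q) = -¼*111 = -111/4)
H(t) = -1/81 (H(t) = (t*(-1/81))/t = (-t/81)/t = -1/81)
(H(131) + 15957)*(d(100) - 34097) = (-1/81 + 15957)*(-111/4 - 34097) = (1292516/81)*(-136499/4) = -44106785371/81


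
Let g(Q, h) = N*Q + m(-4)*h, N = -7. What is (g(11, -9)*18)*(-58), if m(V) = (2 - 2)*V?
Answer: 80388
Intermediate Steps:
m(V) = 0 (m(V) = 0*V = 0)
g(Q, h) = -7*Q (g(Q, h) = -7*Q + 0*h = -7*Q + 0 = -7*Q)
(g(11, -9)*18)*(-58) = (-7*11*18)*(-58) = -77*18*(-58) = -1386*(-58) = 80388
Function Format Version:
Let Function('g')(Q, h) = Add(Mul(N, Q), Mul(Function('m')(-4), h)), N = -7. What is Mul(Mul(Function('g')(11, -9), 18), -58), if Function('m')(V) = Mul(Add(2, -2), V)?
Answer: 80388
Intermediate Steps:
Function('m')(V) = 0 (Function('m')(V) = Mul(0, V) = 0)
Function('g')(Q, h) = Mul(-7, Q) (Function('g')(Q, h) = Add(Mul(-7, Q), Mul(0, h)) = Add(Mul(-7, Q), 0) = Mul(-7, Q))
Mul(Mul(Function('g')(11, -9), 18), -58) = Mul(Mul(Mul(-7, 11), 18), -58) = Mul(Mul(-77, 18), -58) = Mul(-1386, -58) = 80388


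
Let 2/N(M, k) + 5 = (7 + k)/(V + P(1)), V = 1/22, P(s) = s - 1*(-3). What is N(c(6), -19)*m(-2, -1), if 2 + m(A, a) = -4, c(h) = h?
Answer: 1068/709 ≈ 1.5063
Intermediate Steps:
P(s) = 3 + s (P(s) = s + 3 = 3 + s)
V = 1/22 ≈ 0.045455
m(A, a) = -6 (m(A, a) = -2 - 4 = -6)
N(M, k) = 2/(-291/89 + 22*k/89) (N(M, k) = 2/(-5 + (7 + k)/(1/22 + (3 + 1))) = 2/(-5 + (7 + k)/(1/22 + 4)) = 2/(-5 + (7 + k)/(89/22)) = 2/(-5 + (7 + k)*(22/89)) = 2/(-5 + (154/89 + 22*k/89)) = 2/(-291/89 + 22*k/89))
N(c(6), -19)*m(-2, -1) = (178/(-291 + 22*(-19)))*(-6) = (178/(-291 - 418))*(-6) = (178/(-709))*(-6) = (178*(-1/709))*(-6) = -178/709*(-6) = 1068/709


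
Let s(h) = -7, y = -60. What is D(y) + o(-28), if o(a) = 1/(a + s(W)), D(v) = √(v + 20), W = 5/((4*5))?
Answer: -1/35 + 2*I*√10 ≈ -0.028571 + 6.3246*I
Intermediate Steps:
W = ¼ (W = 5/20 = 5*(1/20) = ¼ ≈ 0.25000)
D(v) = √(20 + v)
o(a) = 1/(-7 + a) (o(a) = 1/(a - 7) = 1/(-7 + a))
D(y) + o(-28) = √(20 - 60) + 1/(-7 - 28) = √(-40) + 1/(-35) = 2*I*√10 - 1/35 = -1/35 + 2*I*√10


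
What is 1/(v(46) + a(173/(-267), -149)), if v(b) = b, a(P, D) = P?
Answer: 267/12109 ≈ 0.022050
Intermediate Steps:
1/(v(46) + a(173/(-267), -149)) = 1/(46 + 173/(-267)) = 1/(46 + 173*(-1/267)) = 1/(46 - 173/267) = 1/(12109/267) = 267/12109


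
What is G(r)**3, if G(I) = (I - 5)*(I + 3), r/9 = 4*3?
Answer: 1494447319737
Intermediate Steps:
r = 108 (r = 9*(4*3) = 9*12 = 108)
G(I) = (-5 + I)*(3 + I)
G(r)**3 = (-15 + 108**2 - 2*108)**3 = (-15 + 11664 - 216)**3 = 11433**3 = 1494447319737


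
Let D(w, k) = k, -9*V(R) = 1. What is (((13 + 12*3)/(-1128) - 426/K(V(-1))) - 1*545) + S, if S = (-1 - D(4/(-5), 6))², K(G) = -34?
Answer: -9271865/19176 ≈ -483.51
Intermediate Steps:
V(R) = -⅑ (V(R) = -⅑*1 = -⅑)
S = 49 (S = (-1 - 1*6)² = (-1 - 6)² = (-7)² = 49)
(((13 + 12*3)/(-1128) - 426/K(V(-1))) - 1*545) + S = (((13 + 12*3)/(-1128) - 426/(-34)) - 1*545) + 49 = (((13 + 36)*(-1/1128) - 426*(-1/34)) - 545) + 49 = ((49*(-1/1128) + 213/17) - 545) + 49 = ((-49/1128 + 213/17) - 545) + 49 = (239431/19176 - 545) + 49 = -10211489/19176 + 49 = -9271865/19176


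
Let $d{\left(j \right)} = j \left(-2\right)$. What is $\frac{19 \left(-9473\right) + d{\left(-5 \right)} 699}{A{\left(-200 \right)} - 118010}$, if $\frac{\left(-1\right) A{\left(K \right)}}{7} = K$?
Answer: $\frac{172997}{116610} \approx 1.4836$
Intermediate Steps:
$A{\left(K \right)} = - 7 K$
$d{\left(j \right)} = - 2 j$
$\frac{19 \left(-9473\right) + d{\left(-5 \right)} 699}{A{\left(-200 \right)} - 118010} = \frac{19 \left(-9473\right) + \left(-2\right) \left(-5\right) 699}{\left(-7\right) \left(-200\right) - 118010} = \frac{-179987 + 10 \cdot 699}{1400 - 118010} = \frac{-179987 + 6990}{-116610} = \left(-172997\right) \left(- \frac{1}{116610}\right) = \frac{172997}{116610}$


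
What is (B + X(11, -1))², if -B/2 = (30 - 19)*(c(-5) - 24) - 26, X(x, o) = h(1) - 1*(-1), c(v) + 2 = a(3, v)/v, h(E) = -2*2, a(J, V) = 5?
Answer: 413449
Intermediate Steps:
h(E) = -4
c(v) = -2 + 5/v
X(x, o) = -3 (X(x, o) = -4 - 1*(-1) = -4 + 1 = -3)
B = 646 (B = -2*((30 - 19)*((-2 + 5/(-5)) - 24) - 26) = -2*(11*((-2 + 5*(-⅕)) - 24) - 26) = -2*(11*((-2 - 1) - 24) - 26) = -2*(11*(-3 - 24) - 26) = -2*(11*(-27) - 26) = -2*(-297 - 26) = -2*(-323) = 646)
(B + X(11, -1))² = (646 - 3)² = 643² = 413449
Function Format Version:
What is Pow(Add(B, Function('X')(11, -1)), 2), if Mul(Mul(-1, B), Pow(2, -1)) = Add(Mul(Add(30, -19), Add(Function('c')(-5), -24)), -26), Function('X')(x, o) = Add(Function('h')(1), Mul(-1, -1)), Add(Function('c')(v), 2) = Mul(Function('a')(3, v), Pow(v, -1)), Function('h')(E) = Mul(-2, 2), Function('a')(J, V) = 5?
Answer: 413449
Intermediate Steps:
Function('h')(E) = -4
Function('c')(v) = Add(-2, Mul(5, Pow(v, -1)))
Function('X')(x, o) = -3 (Function('X')(x, o) = Add(-4, Mul(-1, -1)) = Add(-4, 1) = -3)
B = 646 (B = Mul(-2, Add(Mul(Add(30, -19), Add(Add(-2, Mul(5, Pow(-5, -1))), -24)), -26)) = Mul(-2, Add(Mul(11, Add(Add(-2, Mul(5, Rational(-1, 5))), -24)), -26)) = Mul(-2, Add(Mul(11, Add(Add(-2, -1), -24)), -26)) = Mul(-2, Add(Mul(11, Add(-3, -24)), -26)) = Mul(-2, Add(Mul(11, -27), -26)) = Mul(-2, Add(-297, -26)) = Mul(-2, -323) = 646)
Pow(Add(B, Function('X')(11, -1)), 2) = Pow(Add(646, -3), 2) = Pow(643, 2) = 413449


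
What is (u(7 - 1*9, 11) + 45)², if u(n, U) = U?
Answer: 3136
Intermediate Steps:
(u(7 - 1*9, 11) + 45)² = (11 + 45)² = 56² = 3136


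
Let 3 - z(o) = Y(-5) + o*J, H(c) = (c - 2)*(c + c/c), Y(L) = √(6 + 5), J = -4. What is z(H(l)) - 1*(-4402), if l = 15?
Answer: 5237 - √11 ≈ 5233.7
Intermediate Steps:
Y(L) = √11
H(c) = (1 + c)*(-2 + c) (H(c) = (-2 + c)*(c + 1) = (-2 + c)*(1 + c) = (1 + c)*(-2 + c))
z(o) = 3 - √11 + 4*o (z(o) = 3 - (√11 + o*(-4)) = 3 - (√11 - 4*o) = 3 + (-√11 + 4*o) = 3 - √11 + 4*o)
z(H(l)) - 1*(-4402) = (3 - √11 + 4*(-2 + 15² - 1*15)) - 1*(-4402) = (3 - √11 + 4*(-2 + 225 - 15)) + 4402 = (3 - √11 + 4*208) + 4402 = (3 - √11 + 832) + 4402 = (835 - √11) + 4402 = 5237 - √11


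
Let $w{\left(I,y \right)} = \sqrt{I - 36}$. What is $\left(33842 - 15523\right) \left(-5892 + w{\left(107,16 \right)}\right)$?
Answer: $-107935548 + 18319 \sqrt{71} \approx -1.0778 \cdot 10^{8}$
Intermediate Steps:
$w{\left(I,y \right)} = \sqrt{-36 + I}$
$\left(33842 - 15523\right) \left(-5892 + w{\left(107,16 \right)}\right) = \left(33842 - 15523\right) \left(-5892 + \sqrt{-36 + 107}\right) = 18319 \left(-5892 + \sqrt{71}\right) = -107935548 + 18319 \sqrt{71}$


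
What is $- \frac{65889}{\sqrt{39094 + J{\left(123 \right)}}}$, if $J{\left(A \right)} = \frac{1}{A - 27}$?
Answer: $- \frac{263556 \sqrt{900726}}{750605} \approx -333.24$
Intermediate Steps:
$J{\left(A \right)} = \frac{1}{-27 + A}$
$- \frac{65889}{\sqrt{39094 + J{\left(123 \right)}}} = - \frac{65889}{\sqrt{39094 + \frac{1}{-27 + 123}}} = - \frac{65889}{\sqrt{39094 + \frac{1}{96}}} = - \frac{65889}{\sqrt{\frac{3753025}{96}}} = - \frac{65889}{\frac{5}{24} \sqrt{900726}} = - 65889 \frac{4 \sqrt{900726}}{750605} = - \frac{263556 \sqrt{900726}}{750605}$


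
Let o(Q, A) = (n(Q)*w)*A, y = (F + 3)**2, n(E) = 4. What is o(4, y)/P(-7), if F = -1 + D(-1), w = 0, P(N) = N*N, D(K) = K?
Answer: 0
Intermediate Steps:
P(N) = N**2
F = -2 (F = -1 - 1 = -2)
y = 1 (y = (-2 + 3)**2 = 1**2 = 1)
o(Q, A) = 0 (o(Q, A) = (4*0)*A = 0*A = 0)
o(4, y)/P(-7) = 0/((-7)**2) = 0/49 = 0*(1/49) = 0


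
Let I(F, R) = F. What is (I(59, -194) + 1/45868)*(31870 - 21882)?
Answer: 6757413861/11467 ≈ 5.8929e+5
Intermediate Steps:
(I(59, -194) + 1/45868)*(31870 - 21882) = (59 + 1/45868)*(31870 - 21882) = (59 + 1/45868)*9988 = (2706213/45868)*9988 = 6757413861/11467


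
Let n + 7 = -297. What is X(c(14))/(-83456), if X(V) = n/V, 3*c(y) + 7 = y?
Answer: 57/36512 ≈ 0.0015611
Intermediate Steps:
n = -304 (n = -7 - 297 = -304)
c(y) = -7/3 + y/3
X(V) = -304/V
X(c(14))/(-83456) = -304/(-7/3 + (1/3)*14)/(-83456) = -304/(-7/3 + 14/3)*(-1/83456) = -304/7/3*(-1/83456) = -304*3/7*(-1/83456) = -912/7*(-1/83456) = 57/36512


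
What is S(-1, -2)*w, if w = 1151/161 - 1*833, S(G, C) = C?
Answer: 265924/161 ≈ 1651.7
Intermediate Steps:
w = -132962/161 (w = 1151*(1/161) - 833 = 1151/161 - 833 = -132962/161 ≈ -825.85)
S(-1, -2)*w = -2*(-132962/161) = 265924/161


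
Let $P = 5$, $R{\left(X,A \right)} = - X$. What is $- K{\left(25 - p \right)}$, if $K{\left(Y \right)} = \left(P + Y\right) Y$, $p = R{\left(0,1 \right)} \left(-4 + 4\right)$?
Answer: $-750$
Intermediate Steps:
$p = 0$ ($p = \left(-1\right) 0 \left(-4 + 4\right) = 0 \cdot 0 = 0$)
$K{\left(Y \right)} = Y \left(5 + Y\right)$ ($K{\left(Y \right)} = \left(5 + Y\right) Y = Y \left(5 + Y\right)$)
$- K{\left(25 - p \right)} = - \left(25 - 0\right) \left(5 + \left(25 - 0\right)\right) = - \left(25 + 0\right) \left(5 + \left(25 + 0\right)\right) = - 25 \left(5 + 25\right) = - 25 \cdot 30 = \left(-1\right) 750 = -750$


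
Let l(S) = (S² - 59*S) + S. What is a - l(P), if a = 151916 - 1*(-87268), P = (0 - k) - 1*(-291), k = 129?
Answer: 222336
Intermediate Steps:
P = 162 (P = (0 - 1*129) - 1*(-291) = (0 - 129) + 291 = -129 + 291 = 162)
a = 239184 (a = 151916 + 87268 = 239184)
l(S) = S² - 58*S
a - l(P) = 239184 - 162*(-58 + 162) = 239184 - 162*104 = 239184 - 1*16848 = 239184 - 16848 = 222336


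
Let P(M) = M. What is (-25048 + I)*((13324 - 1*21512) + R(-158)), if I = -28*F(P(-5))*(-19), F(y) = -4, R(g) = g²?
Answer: -455904576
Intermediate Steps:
I = -2128 (I = -28*(-4)*(-19) = 112*(-19) = -2128)
(-25048 + I)*((13324 - 1*21512) + R(-158)) = (-25048 - 2128)*((13324 - 1*21512) + (-158)²) = -27176*((13324 - 21512) + 24964) = -27176*(-8188 + 24964) = -27176*16776 = -455904576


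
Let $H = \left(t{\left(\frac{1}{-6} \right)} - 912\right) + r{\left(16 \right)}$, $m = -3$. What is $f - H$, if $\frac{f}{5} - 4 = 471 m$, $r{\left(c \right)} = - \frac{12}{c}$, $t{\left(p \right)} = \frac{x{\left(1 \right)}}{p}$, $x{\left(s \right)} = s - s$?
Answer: $- \frac{24529}{4} \approx -6132.3$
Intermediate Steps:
$x{\left(s \right)} = 0$
$t{\left(p \right)} = 0$ ($t{\left(p \right)} = \frac{0}{p} = 0$)
$f = -7045$ ($f = 20 + 5 \cdot 471 \left(-3\right) = 20 + 5 \left(-1413\right) = 20 - 7065 = -7045$)
$H = - \frac{3651}{4}$ ($H = \left(0 - 912\right) - \frac{12}{16} = -912 - \frac{3}{4} = - \frac{3651}{4} \approx -912.75$)
$f - H = -7045 - - \frac{3651}{4} = -7045 + \frac{3651}{4} = - \frac{24529}{4}$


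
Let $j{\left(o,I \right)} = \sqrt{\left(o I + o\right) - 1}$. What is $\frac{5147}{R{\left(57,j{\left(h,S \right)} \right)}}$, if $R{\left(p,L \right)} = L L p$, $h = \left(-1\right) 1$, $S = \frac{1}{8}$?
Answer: $- \frac{41176}{969} \approx -42.493$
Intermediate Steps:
$S = \frac{1}{8} \approx 0.125$
$h = -1$
$j{\left(o,I \right)} = \sqrt{-1 + o + I o}$ ($j{\left(o,I \right)} = \sqrt{\left(I o + o\right) - 1} = \sqrt{\left(o + I o\right) - 1} = \sqrt{-1 + o + I o}$)
$R{\left(p,L \right)} = p L^{2}$ ($R{\left(p,L \right)} = L^{2} p = p L^{2}$)
$\frac{5147}{R{\left(57,j{\left(h,S \right)} \right)}} = \frac{5147}{57 \left(\sqrt{-1 - 1 + \frac{1}{8} \left(-1\right)}\right)^{2}} = \frac{5147}{57 \left(\sqrt{-1 - 1 - \frac{1}{8}}\right)^{2}} = \frac{5147}{57 \left(\sqrt{- \frac{17}{8}}\right)^{2}} = \frac{5147}{57 \left(\frac{i \sqrt{34}}{4}\right)^{2}} = \frac{5147}{57 \left(- \frac{17}{8}\right)} = \frac{5147}{- \frac{969}{8}} = 5147 \left(- \frac{8}{969}\right) = - \frac{41176}{969}$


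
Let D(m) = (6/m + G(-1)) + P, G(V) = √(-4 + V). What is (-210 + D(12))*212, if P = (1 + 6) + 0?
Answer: -42930 + 212*I*√5 ≈ -42930.0 + 474.05*I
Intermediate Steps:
P = 7 (P = 7 + 0 = 7)
D(m) = 7 + 6/m + I*√5 (D(m) = (6/m + √(-4 - 1)) + 7 = (6/m + √(-5)) + 7 = (6/m + I*√5) + 7 = 7 + 6/m + I*√5)
(-210 + D(12))*212 = (-210 + (7 + 6/12 + I*√5))*212 = (-210 + (7 + 6*(1/12) + I*√5))*212 = (-210 + (7 + ½ + I*√5))*212 = (-210 + (15/2 + I*√5))*212 = (-405/2 + I*√5)*212 = -42930 + 212*I*√5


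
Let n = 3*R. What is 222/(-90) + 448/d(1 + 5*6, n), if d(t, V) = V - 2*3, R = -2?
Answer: -199/5 ≈ -39.800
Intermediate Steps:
n = -6 (n = 3*(-2) = -6)
d(t, V) = -6 + V (d(t, V) = V - 6 = -6 + V)
222/(-90) + 448/d(1 + 5*6, n) = 222/(-90) + 448/(-6 - 6) = 222*(-1/90) + 448/(-12) = -37/15 + 448*(-1/12) = -37/15 - 112/3 = -199/5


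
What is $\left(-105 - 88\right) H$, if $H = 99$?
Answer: $-19107$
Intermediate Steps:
$\left(-105 - 88\right) H = \left(-105 - 88\right) 99 = \left(-193\right) 99 = -19107$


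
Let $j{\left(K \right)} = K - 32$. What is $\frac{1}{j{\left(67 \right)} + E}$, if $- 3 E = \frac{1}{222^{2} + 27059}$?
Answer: $\frac{229029}{8016014} \approx 0.028571$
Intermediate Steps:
$j{\left(K \right)} = -32 + K$
$E = - \frac{1}{229029}$ ($E = - \frac{1}{3 \left(222^{2} + 27059\right)} = - \frac{1}{3 \left(49284 + 27059\right)} = - \frac{1}{3 \cdot 76343} = \left(- \frac{1}{3}\right) \frac{1}{76343} = - \frac{1}{229029} \approx -4.3663 \cdot 10^{-6}$)
$\frac{1}{j{\left(67 \right)} + E} = \frac{1}{\left(-32 + 67\right) - \frac{1}{229029}} = \frac{1}{35 - \frac{1}{229029}} = \frac{1}{\frac{8016014}{229029}} = \frac{229029}{8016014}$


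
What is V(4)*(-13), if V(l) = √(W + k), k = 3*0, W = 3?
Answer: -13*√3 ≈ -22.517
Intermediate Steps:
k = 0
V(l) = √3 (V(l) = √(3 + 0) = √3)
V(4)*(-13) = √3*(-13) = -13*√3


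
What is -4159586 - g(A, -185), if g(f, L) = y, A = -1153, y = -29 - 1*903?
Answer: -4158654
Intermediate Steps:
y = -932 (y = -29 - 903 = -932)
g(f, L) = -932
-4159586 - g(A, -185) = -4159586 - 1*(-932) = -4159586 + 932 = -4158654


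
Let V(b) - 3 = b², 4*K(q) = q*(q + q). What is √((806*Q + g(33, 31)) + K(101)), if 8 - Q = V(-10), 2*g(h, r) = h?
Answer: I*√71453 ≈ 267.31*I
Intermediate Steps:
K(q) = q²/2 (K(q) = (q*(q + q))/4 = (q*(2*q))/4 = (2*q²)/4 = q²/2)
V(b) = 3 + b²
g(h, r) = h/2
Q = -95 (Q = 8 - (3 + (-10)²) = 8 - (3 + 100) = 8 - 1*103 = 8 - 103 = -95)
√((806*Q + g(33, 31)) + K(101)) = √((806*(-95) + (½)*33) + (½)*101²) = √((-76570 + 33/2) + (½)*10201) = √(-153107/2 + 10201/2) = √(-71453) = I*√71453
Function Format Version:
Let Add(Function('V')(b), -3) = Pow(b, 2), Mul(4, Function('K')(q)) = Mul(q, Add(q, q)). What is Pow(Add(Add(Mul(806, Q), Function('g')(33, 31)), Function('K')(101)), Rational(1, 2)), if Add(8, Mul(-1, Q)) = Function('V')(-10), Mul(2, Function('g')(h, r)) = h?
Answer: Mul(I, Pow(71453, Rational(1, 2))) ≈ Mul(267.31, I)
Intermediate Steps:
Function('K')(q) = Mul(Rational(1, 2), Pow(q, 2)) (Function('K')(q) = Mul(Rational(1, 4), Mul(q, Add(q, q))) = Mul(Rational(1, 4), Mul(q, Mul(2, q))) = Mul(Rational(1, 4), Mul(2, Pow(q, 2))) = Mul(Rational(1, 2), Pow(q, 2)))
Function('V')(b) = Add(3, Pow(b, 2))
Function('g')(h, r) = Mul(Rational(1, 2), h)
Q = -95 (Q = Add(8, Mul(-1, Add(3, Pow(-10, 2)))) = Add(8, Mul(-1, Add(3, 100))) = Add(8, Mul(-1, 103)) = Add(8, -103) = -95)
Pow(Add(Add(Mul(806, Q), Function('g')(33, 31)), Function('K')(101)), Rational(1, 2)) = Pow(Add(Add(Mul(806, -95), Mul(Rational(1, 2), 33)), Mul(Rational(1, 2), Pow(101, 2))), Rational(1, 2)) = Pow(Add(Add(-76570, Rational(33, 2)), Mul(Rational(1, 2), 10201)), Rational(1, 2)) = Pow(Add(Rational(-153107, 2), Rational(10201, 2)), Rational(1, 2)) = Pow(-71453, Rational(1, 2)) = Mul(I, Pow(71453, Rational(1, 2)))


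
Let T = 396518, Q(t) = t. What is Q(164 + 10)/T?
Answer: 87/198259 ≈ 0.00043882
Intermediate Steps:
Q(164 + 10)/T = (164 + 10)/396518 = 174*(1/396518) = 87/198259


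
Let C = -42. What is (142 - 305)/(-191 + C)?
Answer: 163/233 ≈ 0.69957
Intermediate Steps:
(142 - 305)/(-191 + C) = (142 - 305)/(-191 - 42) = -163/(-233) = -163*(-1/233) = 163/233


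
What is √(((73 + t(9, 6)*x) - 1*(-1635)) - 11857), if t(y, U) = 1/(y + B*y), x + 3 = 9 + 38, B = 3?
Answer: I*√91330/3 ≈ 100.74*I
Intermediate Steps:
x = 44 (x = -3 + (9 + 38) = -3 + 47 = 44)
t(y, U) = 1/(4*y) (t(y, U) = 1/(y + 3*y) = 1/(4*y))
√(((73 + t(9, 6)*x) - 1*(-1635)) - 11857) = √(((73 + ((¼)/9)*44) - 1*(-1635)) - 11857) = √(((73 + ((¼)*(⅑))*44) + 1635) - 11857) = √(((73 + (1/36)*44) + 1635) - 11857) = √(((73 + 11/9) + 1635) - 11857) = √((668/9 + 1635) - 11857) = √(15383/9 - 11857) = √(-91330/9) = I*√91330/3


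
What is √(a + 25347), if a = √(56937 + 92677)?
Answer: √(25347 + √149614) ≈ 160.42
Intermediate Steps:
a = √149614 ≈ 386.80
√(a + 25347) = √(√149614 + 25347) = √(25347 + √149614)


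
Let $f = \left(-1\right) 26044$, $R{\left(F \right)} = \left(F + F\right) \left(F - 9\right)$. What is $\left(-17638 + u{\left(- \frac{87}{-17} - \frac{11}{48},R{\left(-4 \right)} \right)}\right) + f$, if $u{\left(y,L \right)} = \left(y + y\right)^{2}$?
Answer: $- \frac{7255568327}{166464} \approx -43586.0$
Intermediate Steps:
$R{\left(F \right)} = 2 F \left(-9 + F\right)$
$f = -26044$
$u{\left(y,L \right)} = 4 y^{2}$ ($u{\left(y,L \right)} = \left(2 y\right)^{2} = 4 y^{2}$)
$\left(-17638 + u{\left(- \frac{87}{-17} - \frac{11}{48},R{\left(-4 \right)} \right)}\right) + f = \left(-17638 + 4 \left(- \frac{87}{-17} - \frac{11}{48}\right)^{2}\right) - 26044 = \left(-17638 + 4 \left(\left(-87\right) \left(- \frac{1}{17}\right) - \frac{11}{48}\right)^{2}\right) - 26044 = \left(-17638 + 4 \left(\frac{87}{17} - \frac{11}{48}\right)^{2}\right) - 26044 = \left(-17638 + 4 \left(\frac{3989}{816}\right)^{2}\right) - 26044 = \left(-17638 + 4 \cdot \frac{15912121}{665856}\right) - 26044 = \left(-17638 + \frac{15912121}{166464}\right) - 26044 = - \frac{2920179911}{166464} - 26044 = - \frac{7255568327}{166464}$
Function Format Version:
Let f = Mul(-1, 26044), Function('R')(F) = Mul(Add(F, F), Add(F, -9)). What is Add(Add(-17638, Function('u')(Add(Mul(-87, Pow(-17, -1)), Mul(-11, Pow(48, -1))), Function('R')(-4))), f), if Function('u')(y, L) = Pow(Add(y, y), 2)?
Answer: Rational(-7255568327, 166464) ≈ -43586.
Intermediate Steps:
Function('R')(F) = Mul(2, F, Add(-9, F)) (Function('R')(F) = Mul(Mul(2, F), Add(-9, F)) = Mul(2, F, Add(-9, F)))
f = -26044
Function('u')(y, L) = Mul(4, Pow(y, 2)) (Function('u')(y, L) = Pow(Mul(2, y), 2) = Mul(4, Pow(y, 2)))
Add(Add(-17638, Function('u')(Add(Mul(-87, Pow(-17, -1)), Mul(-11, Pow(48, -1))), Function('R')(-4))), f) = Add(Add(-17638, Mul(4, Pow(Add(Mul(-87, Pow(-17, -1)), Mul(-11, Pow(48, -1))), 2))), -26044) = Add(Add(-17638, Mul(4, Pow(Add(Mul(-87, Rational(-1, 17)), Mul(-11, Rational(1, 48))), 2))), -26044) = Add(Add(-17638, Mul(4, Pow(Add(Rational(87, 17), Rational(-11, 48)), 2))), -26044) = Add(Add(-17638, Mul(4, Pow(Rational(3989, 816), 2))), -26044) = Add(Add(-17638, Mul(4, Rational(15912121, 665856))), -26044) = Add(Add(-17638, Rational(15912121, 166464)), -26044) = Add(Rational(-2920179911, 166464), -26044) = Rational(-7255568327, 166464)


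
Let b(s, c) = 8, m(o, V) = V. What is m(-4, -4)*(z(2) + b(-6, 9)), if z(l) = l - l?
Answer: -32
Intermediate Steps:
z(l) = 0
m(-4, -4)*(z(2) + b(-6, 9)) = -4*(0 + 8) = -4*8 = -32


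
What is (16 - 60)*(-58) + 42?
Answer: 2594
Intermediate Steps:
(16 - 60)*(-58) + 42 = -44*(-58) + 42 = 2552 + 42 = 2594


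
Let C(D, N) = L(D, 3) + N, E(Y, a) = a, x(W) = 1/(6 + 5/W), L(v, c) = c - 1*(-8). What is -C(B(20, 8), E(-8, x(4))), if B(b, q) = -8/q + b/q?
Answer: -323/29 ≈ -11.138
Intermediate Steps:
L(v, c) = 8 + c (L(v, c) = c + 8 = 8 + c)
C(D, N) = 11 + N (C(D, N) = (8 + 3) + N = 11 + N)
-C(B(20, 8), E(-8, x(4))) = -(11 + 4/(5 + 6*4)) = -(11 + 4/(5 + 24)) = -(11 + 4/29) = -1*323/29 = -323/29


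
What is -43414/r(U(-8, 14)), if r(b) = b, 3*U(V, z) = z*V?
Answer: 9303/8 ≈ 1162.9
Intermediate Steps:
U(V, z) = V*z/3 (U(V, z) = (z*V)/3 = (V*z)/3 = V*z/3)
-43414/r(U(-8, 14)) = -43414/((⅓)*(-8)*14) = -43414/(-112/3) = -43414*(-3/112) = 9303/8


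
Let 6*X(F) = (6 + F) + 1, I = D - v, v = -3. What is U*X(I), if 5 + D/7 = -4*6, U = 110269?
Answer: -21281917/6 ≈ -3.5470e+6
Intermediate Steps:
D = -203 (D = -35 + 7*(-4*6) = -35 + 7*(-24) = -35 - 168 = -203)
I = -200 (I = -203 - 1*(-3) = -203 + 3 = -200)
X(F) = 7/6 + F/6 (X(F) = ((6 + F) + 1)/6 = (7 + F)/6 = 7/6 + F/6)
U*X(I) = 110269*(7/6 + (⅙)*(-200)) = 110269*(7/6 - 100/3) = 110269*(-193/6) = -21281917/6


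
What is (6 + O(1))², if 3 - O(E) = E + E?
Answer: 49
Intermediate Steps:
O(E) = 3 - 2*E (O(E) = 3 - (E + E) = 3 - 2*E)
(6 + O(1))² = (6 + (3 - 2*1))² = (6 + (3 - 2))² = (6 + 1)² = 7² = 49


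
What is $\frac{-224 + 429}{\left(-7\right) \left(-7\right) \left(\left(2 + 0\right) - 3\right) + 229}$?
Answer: $\frac{41}{36} \approx 1.1389$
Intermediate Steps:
$\frac{-224 + 429}{\left(-7\right) \left(-7\right) \left(\left(2 + 0\right) - 3\right) + 229} = \frac{205}{49 \left(2 - 3\right) + 229} = \frac{205}{49 \left(-1\right) + 229} = \frac{205}{-49 + 229} = \frac{205}{180} = 205 \cdot \frac{1}{180} = \frac{41}{36}$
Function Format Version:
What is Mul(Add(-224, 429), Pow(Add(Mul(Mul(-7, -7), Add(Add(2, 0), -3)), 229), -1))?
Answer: Rational(41, 36) ≈ 1.1389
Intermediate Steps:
Mul(Add(-224, 429), Pow(Add(Mul(Mul(-7, -7), Add(Add(2, 0), -3)), 229), -1)) = Mul(205, Pow(Add(Mul(49, Add(2, -3)), 229), -1)) = Mul(205, Pow(Add(Mul(49, -1), 229), -1)) = Mul(205, Pow(Add(-49, 229), -1)) = Mul(205, Pow(180, -1)) = Mul(205, Rational(1, 180)) = Rational(41, 36)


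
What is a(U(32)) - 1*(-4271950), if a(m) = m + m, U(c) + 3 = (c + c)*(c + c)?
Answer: 4280136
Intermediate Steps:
U(c) = -3 + 4*c**2 (U(c) = -3 + (c + c)*(c + c) = -3 + (2*c)*(2*c) = -3 + 4*c**2)
a(m) = 2*m
a(U(32)) - 1*(-4271950) = 2*(-3 + 4*32**2) - 1*(-4271950) = 2*(-3 + 4*1024) + 4271950 = 2*(-3 + 4096) + 4271950 = 2*4093 + 4271950 = 8186 + 4271950 = 4280136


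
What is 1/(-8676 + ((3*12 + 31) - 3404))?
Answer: -1/12013 ≈ -8.3243e-5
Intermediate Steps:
1/(-8676 + ((3*12 + 31) - 3404)) = 1/(-8676 + ((36 + 31) - 3404)) = 1/(-8676 + (67 - 3404)) = 1/(-8676 - 3337) = 1/(-12013) = -1/12013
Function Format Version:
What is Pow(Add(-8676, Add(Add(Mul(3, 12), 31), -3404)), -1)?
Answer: Rational(-1, 12013) ≈ -8.3243e-5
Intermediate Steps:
Pow(Add(-8676, Add(Add(Mul(3, 12), 31), -3404)), -1) = Pow(Add(-8676, Add(Add(36, 31), -3404)), -1) = Pow(Add(-8676, Add(67, -3404)), -1) = Pow(Add(-8676, -3337), -1) = Pow(-12013, -1) = Rational(-1, 12013)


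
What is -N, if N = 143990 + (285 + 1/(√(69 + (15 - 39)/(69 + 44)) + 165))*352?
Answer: 22*(-1832341*√113 - 11105*√7773)/(√7773 + 165*√113) ≈ -2.4431e+5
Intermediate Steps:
N = 244310 + 352/(165 + √878349/113) (N = 143990 + (285 + 1/(√(69 - 24/113) + 165))*352 = 143990 + (285 + 1/(√(7773/113) + 165))*352 = 143990 + (285 + 1/(√878349/113 + 165))*352 = 143990 + (285 + 1/(165 + √878349/113))*352 = 143990 + (100320 + 352/(165 + √878349/113)) = 244310 + 352/(165 + √878349/113) ≈ 2.4431e+5)
-N = -22*(11105*√7773 + 1832341*√113)/(√7773 + 165*√113)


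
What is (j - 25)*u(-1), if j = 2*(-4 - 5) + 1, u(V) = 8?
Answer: -336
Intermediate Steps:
j = -17 (j = 2*(-9) + 1 = -18 + 1 = -17)
(j - 25)*u(-1) = (-17 - 25)*8 = -42*8 = -336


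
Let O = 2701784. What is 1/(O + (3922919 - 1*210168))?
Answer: 1/6414535 ≈ 1.5590e-7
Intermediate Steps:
1/(O + (3922919 - 1*210168)) = 1/(2701784 + (3922919 - 1*210168)) = 1/(2701784 + (3922919 - 210168)) = 1/(2701784 + 3712751) = 1/6414535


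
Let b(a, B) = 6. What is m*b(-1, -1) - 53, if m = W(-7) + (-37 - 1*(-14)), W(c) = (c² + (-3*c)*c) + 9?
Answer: -725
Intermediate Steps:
W(c) = 9 - 2*c² (W(c) = (c² - 3*c²) + 9 = -2*c² + 9 = 9 - 2*c²)
m = -112 (m = (9 - 2*(-7)²) + (-37 - 1*(-14)) = (9 - 2*49) + (-37 + 14) = (9 - 98) - 23 = -89 - 23 = -112)
m*b(-1, -1) - 53 = -112*6 - 53 = -672 - 53 = -725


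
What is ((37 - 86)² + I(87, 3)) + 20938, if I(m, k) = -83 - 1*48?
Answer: 23208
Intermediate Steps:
I(m, k) = -131 (I(m, k) = -83 - 48 = -131)
((37 - 86)² + I(87, 3)) + 20938 = ((37 - 86)² - 131) + 20938 = ((-49)² - 131) + 20938 = (2401 - 131) + 20938 = 2270 + 20938 = 23208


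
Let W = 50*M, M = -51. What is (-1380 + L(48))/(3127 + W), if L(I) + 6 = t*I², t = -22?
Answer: -52074/577 ≈ -90.250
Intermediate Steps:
W = -2550 (W = 50*(-51) = -2550)
L(I) = -6 - 22*I²
(-1380 + L(48))/(3127 + W) = (-1380 + (-6 - 22*48²))/(3127 - 2550) = (-1380 + (-6 - 22*2304))/577 = (-1380 + (-6 - 50688))*(1/577) = (-1380 - 50694)*(1/577) = -52074*1/577 = -52074/577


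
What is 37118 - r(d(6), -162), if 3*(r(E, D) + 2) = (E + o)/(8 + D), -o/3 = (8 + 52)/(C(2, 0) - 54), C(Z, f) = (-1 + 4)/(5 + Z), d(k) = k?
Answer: 71456039/1925 ≈ 37120.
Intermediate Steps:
C(Z, f) = 3/(5 + Z)
o = 84/25 (o = -3*(8 + 52)/(3/(5 + 2) - 54) = -180/(3/7 - 54) = -180/(-375/7) = -180*(-7)/375 = -3*(-28/25) = 84/25 ≈ 3.3600)
r(E, D) = -2 + (84/25 + E)/(3*(8 + D)) (r(E, D) = -2 + ((E + 84/25)/(8 + D))/3 = -2 + ((84/25 + E)/(8 + D))/3 = -2 + (84/25 + E)/(3*(8 + D)))
37118 - r(d(6), -162) = 37118 - (-1116 - 150*(-162) + 25*6)/(75*(8 - 162)) = 37118 - (-1116 + 24300 + 150)/(75*(-154)) = 37118 - (-1)*23334/(75*154) = 37118 - 1*(-3889/1925) = 37118 + 3889/1925 = 71456039/1925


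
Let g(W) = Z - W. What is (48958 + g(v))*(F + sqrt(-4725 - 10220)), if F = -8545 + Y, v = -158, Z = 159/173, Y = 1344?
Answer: -61188531627/173 + 59480589*I*sqrt(305)/173 ≈ -3.5369e+8 + 6.0045e+6*I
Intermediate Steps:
Z = 159/173 (Z = 159*(1/173) = 159/173 ≈ 0.91908)
F = -7201 (F = -8545 + 1344 = -7201)
g(W) = 159/173 - W
(48958 + g(v))*(F + sqrt(-4725 - 10220)) = (48958 + (159/173 - 1*(-158)))*(-7201 + sqrt(-4725 - 10220)) = (48958 + (159/173 + 158))*(-7201 + sqrt(-14945)) = (48958 + 27493/173)*(-7201 + 7*I*sqrt(305)) = 8497227*(-7201 + 7*I*sqrt(305))/173 = -61188531627/173 + 59480589*I*sqrt(305)/173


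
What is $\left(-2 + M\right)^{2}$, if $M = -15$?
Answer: $289$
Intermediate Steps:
$\left(-2 + M\right)^{2} = \left(-2 - 15\right)^{2} = \left(-17\right)^{2} = 289$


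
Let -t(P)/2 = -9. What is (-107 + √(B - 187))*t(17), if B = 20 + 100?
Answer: -1926 + 18*I*√67 ≈ -1926.0 + 147.34*I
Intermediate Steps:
t(P) = 18 (t(P) = -2*(-9) = 18)
B = 120
(-107 + √(B - 187))*t(17) = (-107 + √(120 - 187))*18 = (-107 + √(-67))*18 = (-107 + I*√67)*18 = -1926 + 18*I*√67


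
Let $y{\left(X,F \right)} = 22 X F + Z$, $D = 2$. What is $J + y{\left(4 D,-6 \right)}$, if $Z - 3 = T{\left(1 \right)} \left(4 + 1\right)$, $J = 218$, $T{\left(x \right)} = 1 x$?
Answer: $-830$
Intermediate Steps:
$T{\left(x \right)} = x$
$Z = 8$ ($Z = 3 + 1 \left(4 + 1\right) = 3 + 1 \cdot 5 = 3 + 5 = 8$)
$y{\left(X,F \right)} = 8 + 22 F X$ ($y{\left(X,F \right)} = 22 X F + 8 = 22 F X + 8 = 8 + 22 F X$)
$J + y{\left(4 D,-6 \right)} = 218 + \left(8 + 22 \left(-6\right) 4 \cdot 2\right) = 218 + \left(8 + 22 \left(-6\right) 8\right) = 218 + \left(8 - 1056\right) = 218 - 1048 = -830$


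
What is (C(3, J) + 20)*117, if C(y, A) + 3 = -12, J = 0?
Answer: 585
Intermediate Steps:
C(y, A) = -15 (C(y, A) = -3 - 12 = -15)
(C(3, J) + 20)*117 = (-15 + 20)*117 = 5*117 = 585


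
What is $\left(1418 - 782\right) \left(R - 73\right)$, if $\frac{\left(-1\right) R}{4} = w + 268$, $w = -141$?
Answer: $-369516$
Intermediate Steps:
$R = -508$ ($R = - 4 \left(-141 + 268\right) = \left(-4\right) 127 = -508$)
$\left(1418 - 782\right) \left(R - 73\right) = \left(1418 - 782\right) \left(-508 - 73\right) = 636 \left(-581\right) = -369516$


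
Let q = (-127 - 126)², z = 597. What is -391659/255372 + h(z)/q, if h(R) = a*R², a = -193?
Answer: -5863775792165/5448702116 ≈ -1076.2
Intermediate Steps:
h(R) = -193*R²
q = 64009 (q = (-253)² = 64009)
-391659/255372 + h(z)/q = -391659/255372 - 193*597²/64009 = -391659*1/255372 - 193*356409*(1/64009) = -130553/85124 - 68786937*1/64009 = -130553/85124 - 68786937/64009 = -5863775792165/5448702116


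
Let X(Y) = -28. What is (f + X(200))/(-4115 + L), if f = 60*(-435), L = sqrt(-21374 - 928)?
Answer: 107516720/16955527 + 78384*I*sqrt(2478)/16955527 ≈ 6.3411 + 0.23013*I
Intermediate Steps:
L = 3*I*sqrt(2478) (L = sqrt(-22302) = 3*I*sqrt(2478) ≈ 149.34*I)
f = -26100
(f + X(200))/(-4115 + L) = (-26100 - 28)/(-4115 + 3*I*sqrt(2478)) = -26128/(-4115 + 3*I*sqrt(2478))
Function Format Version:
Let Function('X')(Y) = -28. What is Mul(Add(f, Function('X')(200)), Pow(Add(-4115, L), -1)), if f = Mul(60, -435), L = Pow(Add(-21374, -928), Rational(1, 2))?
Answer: Add(Rational(107516720, 16955527), Mul(Rational(78384, 16955527), I, Pow(2478, Rational(1, 2)))) ≈ Add(6.3411, Mul(0.23013, I))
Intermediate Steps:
L = Mul(3, I, Pow(2478, Rational(1, 2))) (L = Pow(-22302, Rational(1, 2)) = Mul(3, I, Pow(2478, Rational(1, 2))) ≈ Mul(149.34, I))
f = -26100
Mul(Add(f, Function('X')(200)), Pow(Add(-4115, L), -1)) = Mul(Add(-26100, -28), Pow(Add(-4115, Mul(3, I, Pow(2478, Rational(1, 2)))), -1)) = Mul(-26128, Pow(Add(-4115, Mul(3, I, Pow(2478, Rational(1, 2)))), -1))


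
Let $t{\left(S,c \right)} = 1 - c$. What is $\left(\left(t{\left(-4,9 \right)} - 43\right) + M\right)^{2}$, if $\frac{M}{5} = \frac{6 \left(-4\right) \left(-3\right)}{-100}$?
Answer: $\frac{74529}{25} \approx 2981.2$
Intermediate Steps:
$M = - \frac{18}{5}$ ($M = 5 \frac{6 \left(-4\right) \left(-3\right)}{-100} = 5 \left(-24\right) \left(-3\right) \left(- \frac{1}{100}\right) = 5 \cdot 72 \left(- \frac{1}{100}\right) = 5 \left(- \frac{18}{25}\right) = - \frac{18}{5} \approx -3.6$)
$\left(\left(t{\left(-4,9 \right)} - 43\right) + M\right)^{2} = \left(\left(\left(1 - 9\right) - 43\right) - \frac{18}{5}\right)^{2} = \left(\left(-8 - 43\right) - \frac{18}{5}\right)^{2} = \left(-51 - \frac{18}{5}\right)^{2} = \left(- \frac{273}{5}\right)^{2} = \frac{74529}{25}$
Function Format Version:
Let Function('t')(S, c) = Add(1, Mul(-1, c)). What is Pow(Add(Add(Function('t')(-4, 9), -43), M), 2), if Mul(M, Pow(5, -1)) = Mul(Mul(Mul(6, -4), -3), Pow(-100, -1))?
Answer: Rational(74529, 25) ≈ 2981.2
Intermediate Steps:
M = Rational(-18, 5) (M = Mul(5, Mul(Mul(Mul(6, -4), -3), Pow(-100, -1))) = Mul(5, Mul(Mul(-24, -3), Rational(-1, 100))) = Mul(5, Mul(72, Rational(-1, 100))) = Mul(5, Rational(-18, 25)) = Rational(-18, 5) ≈ -3.6000)
Pow(Add(Add(Function('t')(-4, 9), -43), M), 2) = Pow(Add(Add(Add(1, Mul(-1, 9)), -43), Rational(-18, 5)), 2) = Pow(Add(Add(Add(1, -9), -43), Rational(-18, 5)), 2) = Pow(Add(Add(-8, -43), Rational(-18, 5)), 2) = Pow(Add(-51, Rational(-18, 5)), 2) = Pow(Rational(-273, 5), 2) = Rational(74529, 25)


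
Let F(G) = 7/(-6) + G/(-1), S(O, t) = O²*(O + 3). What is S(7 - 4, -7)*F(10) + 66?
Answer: -537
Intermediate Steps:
S(O, t) = O²*(3 + O)
F(G) = -7/6 - G (F(G) = 7*(-⅙) + G*(-1) = -7/6 - G)
S(7 - 4, -7)*F(10) + 66 = ((7 - 4)²*(3 + (7 - 4)))*(-7/6 - 1*10) + 66 = (3²*(3 + 3))*(-7/6 - 10) + 66 = (9*6)*(-67/6) + 66 = 54*(-67/6) + 66 = -603 + 66 = -537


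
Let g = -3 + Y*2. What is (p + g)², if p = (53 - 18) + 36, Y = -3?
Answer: 3844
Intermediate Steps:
p = 71 (p = 35 + 36 = 71)
g = -9 (g = -3 - 3*2 = -3 - 6 = -9)
(p + g)² = (71 - 9)² = 62² = 3844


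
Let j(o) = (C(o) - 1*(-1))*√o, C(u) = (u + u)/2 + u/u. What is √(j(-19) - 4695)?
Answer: √(-4695 - 17*I*√19) ≈ 0.5407 - 68.522*I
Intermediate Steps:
C(u) = 1 + u (C(u) = (2*u)*(½) + 1 = u + 1 = 1 + u)
j(o) = √o*(2 + o) (j(o) = ((1 + o) - 1*(-1))*√o = ((1 + o) + 1)*√o = (2 + o)*√o = √o*(2 + o))
√(j(-19) - 4695) = √(√(-19)*(2 - 19) - 4695) = √((I*√19)*(-17) - 4695) = √(-17*I*√19 - 4695) = √(-4695 - 17*I*√19)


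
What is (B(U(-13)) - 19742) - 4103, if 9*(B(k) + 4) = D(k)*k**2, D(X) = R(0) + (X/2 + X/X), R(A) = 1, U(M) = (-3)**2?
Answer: -47581/2 ≈ -23791.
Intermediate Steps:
U(M) = 9
D(X) = 2 + X/2 (D(X) = 1 + (X/2 + X/X) = 1 + (X*(1/2) + 1) = 1 + (X/2 + 1) = 1 + (1 + X/2) = 2 + X/2)
B(k) = -4 + k**2*(2 + k/2)/9 (B(k) = -4 + ((2 + k/2)*k**2)/9 = -4 + (k**2*(2 + k/2))/9 = -4 + k**2*(2 + k/2)/9)
(B(U(-13)) - 19742) - 4103 = ((-4 + (1/18)*9**2*(4 + 9)) - 19742) - 4103 = ((-4 + (1/18)*81*13) - 19742) - 4103 = ((-4 + 117/2) - 19742) - 4103 = (109/2 - 19742) - 4103 = -39375/2 - 4103 = -47581/2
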